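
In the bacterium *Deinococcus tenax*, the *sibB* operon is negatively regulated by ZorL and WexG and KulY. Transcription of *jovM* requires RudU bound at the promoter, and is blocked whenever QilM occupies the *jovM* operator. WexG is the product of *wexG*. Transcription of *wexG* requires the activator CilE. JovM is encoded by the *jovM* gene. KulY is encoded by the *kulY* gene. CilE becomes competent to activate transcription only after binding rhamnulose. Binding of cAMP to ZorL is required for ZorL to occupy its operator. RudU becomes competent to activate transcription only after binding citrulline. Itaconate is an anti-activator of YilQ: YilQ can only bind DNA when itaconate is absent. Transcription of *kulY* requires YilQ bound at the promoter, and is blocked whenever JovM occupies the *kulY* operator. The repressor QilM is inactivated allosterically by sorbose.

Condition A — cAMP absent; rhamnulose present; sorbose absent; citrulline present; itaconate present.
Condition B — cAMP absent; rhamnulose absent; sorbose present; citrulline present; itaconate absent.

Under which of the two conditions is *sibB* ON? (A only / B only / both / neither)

B only

Condition A:
cAMP is absent, so ZorL is inactive.
Rhamnulose is present, so CilE is active.
No repressor is bound and CilE is active, so *wexG* is transcribed.
So WexG is produced and active.
Sorbose is absent, so QilM is active.
Citrulline is present, so RudU is active.
With repressor QilM bound, *jovM* is not transcribed.
So JovM is not produced.
Itaconate is present, so YilQ is inactive.
Required activator YilQ is absent, so *kulY* is not transcribed.
So KulY is not produced.
With repressor WexG bound, *sibB* is not transcribed.
→ *sibB* is OFF in A.
Condition B:
cAMP is absent, so ZorL is inactive.
Rhamnulose is absent, so CilE is inactive.
Required activator CilE is absent, so *wexG* is not transcribed.
So WexG is not produced.
Sorbose is present, so QilM is inactive.
Citrulline is present, so RudU is active.
No repressor is bound and RudU is active, so *jovM* is transcribed.
So JovM is produced and active.
Itaconate is absent, so YilQ is active.
With repressor JovM bound, *kulY* is not transcribed.
So KulY is not produced.
With no repressor bound, *sibB* is transcribed.
→ *sibB* is ON in B.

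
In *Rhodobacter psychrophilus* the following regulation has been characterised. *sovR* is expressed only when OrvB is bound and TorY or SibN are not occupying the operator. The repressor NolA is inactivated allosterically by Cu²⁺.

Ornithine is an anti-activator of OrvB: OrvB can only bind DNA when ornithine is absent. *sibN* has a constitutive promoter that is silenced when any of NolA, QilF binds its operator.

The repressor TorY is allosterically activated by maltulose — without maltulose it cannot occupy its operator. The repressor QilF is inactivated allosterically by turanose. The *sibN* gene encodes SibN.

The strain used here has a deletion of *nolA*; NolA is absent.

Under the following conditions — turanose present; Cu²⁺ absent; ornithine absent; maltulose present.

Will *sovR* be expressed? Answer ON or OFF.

Maltulose is present, so TorY is active.
Ornithine is absent, so OrvB is active.
NolA is non-functional in this strain, so it has no effect.
Turanose is present, so QilF is inactive.
With no repressor bound, *sibN* is transcribed.
So SibN is produced and active.
With repressor TorY bound, *sovR* is not transcribed.

OFF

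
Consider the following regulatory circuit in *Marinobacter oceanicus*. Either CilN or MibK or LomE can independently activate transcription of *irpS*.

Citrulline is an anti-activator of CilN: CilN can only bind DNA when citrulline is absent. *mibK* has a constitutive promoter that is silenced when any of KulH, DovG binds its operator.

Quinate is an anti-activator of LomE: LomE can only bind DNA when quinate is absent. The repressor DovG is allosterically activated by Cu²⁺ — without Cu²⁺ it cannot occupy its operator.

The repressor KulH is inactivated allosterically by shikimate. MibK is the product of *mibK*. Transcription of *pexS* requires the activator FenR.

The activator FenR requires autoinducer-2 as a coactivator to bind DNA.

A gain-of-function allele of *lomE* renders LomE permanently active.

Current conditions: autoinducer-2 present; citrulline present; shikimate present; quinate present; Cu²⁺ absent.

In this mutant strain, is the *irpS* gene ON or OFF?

Citrulline is present, so CilN is inactive.
Shikimate is present, so KulH is inactive.
Cu²⁺ is absent, so DovG is inactive.
With no repressor bound, *mibK* is transcribed.
So MibK is produced and active.
LomE is constitutively active in this strain.
Activator MibK is present, so *irpS* is transcribed.

ON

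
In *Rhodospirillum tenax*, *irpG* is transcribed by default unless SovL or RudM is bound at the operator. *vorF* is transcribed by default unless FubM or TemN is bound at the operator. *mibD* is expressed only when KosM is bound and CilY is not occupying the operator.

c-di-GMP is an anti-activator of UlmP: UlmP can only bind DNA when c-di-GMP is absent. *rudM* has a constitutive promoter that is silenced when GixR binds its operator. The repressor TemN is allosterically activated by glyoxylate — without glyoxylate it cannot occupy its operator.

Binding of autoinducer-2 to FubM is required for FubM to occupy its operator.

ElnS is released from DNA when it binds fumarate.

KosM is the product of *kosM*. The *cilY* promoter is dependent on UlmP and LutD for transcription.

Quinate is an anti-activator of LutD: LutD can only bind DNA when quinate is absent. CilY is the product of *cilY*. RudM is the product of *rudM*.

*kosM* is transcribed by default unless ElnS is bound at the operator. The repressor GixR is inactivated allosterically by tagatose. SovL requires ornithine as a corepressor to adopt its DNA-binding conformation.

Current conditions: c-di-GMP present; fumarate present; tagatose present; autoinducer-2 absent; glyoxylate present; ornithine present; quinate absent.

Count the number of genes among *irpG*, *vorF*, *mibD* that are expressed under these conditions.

1

Ornithine is present, so SovL is active.
Tagatose is present, so GixR is inactive.
With no repressor bound, *rudM* is transcribed.
So RudM is produced and active.
With repressor SovL bound, *irpG* is not transcribed.
→ *irpG* is OFF.
Autoinducer-2 is absent, so FubM is inactive.
Glyoxylate is present, so TemN is active.
With repressor TemN bound, *vorF* is not transcribed.
→ *vorF* is OFF.
c-di-GMP is present, so UlmP is inactive.
Quinate is absent, so LutD is active.
Required activator UlmP is absent, so *cilY* is not transcribed.
So CilY is not produced.
Fumarate is present, so ElnS is inactive.
With no repressor bound, *kosM* is transcribed.
So KosM is produced and active.
No repressor is bound and KosM is active, so *mibD* is transcribed.
→ *mibD* is ON.
1 of the 3 genes is transcribed.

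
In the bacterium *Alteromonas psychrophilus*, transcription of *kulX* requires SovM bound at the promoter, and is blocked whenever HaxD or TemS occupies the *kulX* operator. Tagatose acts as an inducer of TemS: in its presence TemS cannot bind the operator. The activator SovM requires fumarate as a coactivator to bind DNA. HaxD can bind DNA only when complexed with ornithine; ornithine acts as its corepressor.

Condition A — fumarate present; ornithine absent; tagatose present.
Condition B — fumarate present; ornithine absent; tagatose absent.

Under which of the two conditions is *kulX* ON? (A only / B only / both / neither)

Condition A:
Fumarate is present, so SovM is active.
Ornithine is absent, so HaxD is inactive.
Tagatose is present, so TemS is inactive.
No repressor is bound and SovM is active, so *kulX* is transcribed.
→ *kulX* is ON in A.
Condition B:
Fumarate is present, so SovM is active.
Ornithine is absent, so HaxD is inactive.
Tagatose is absent, so TemS is active.
With repressor TemS bound, *kulX* is not transcribed.
→ *kulX* is OFF in B.

A only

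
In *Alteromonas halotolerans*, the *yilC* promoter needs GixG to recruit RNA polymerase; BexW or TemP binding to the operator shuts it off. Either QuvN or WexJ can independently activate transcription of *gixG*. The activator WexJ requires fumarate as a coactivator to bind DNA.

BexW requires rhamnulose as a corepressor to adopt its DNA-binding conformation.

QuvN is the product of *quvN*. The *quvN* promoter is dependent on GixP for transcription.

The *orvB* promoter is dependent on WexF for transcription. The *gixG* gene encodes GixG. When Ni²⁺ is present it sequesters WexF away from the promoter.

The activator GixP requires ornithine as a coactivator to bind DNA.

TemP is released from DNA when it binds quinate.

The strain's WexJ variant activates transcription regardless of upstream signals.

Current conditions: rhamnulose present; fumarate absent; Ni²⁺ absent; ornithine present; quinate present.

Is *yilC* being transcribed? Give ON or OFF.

OFF

Rhamnulose is present, so BexW is active.
Quinate is present, so TemP is inactive.
Ornithine is present, so GixP is active.
No repressor is bound and GixP is active, so *quvN* is transcribed.
So QuvN is produced and active.
WexJ is constitutively active in this strain.
Activator QuvN is present, so *gixG* is transcribed.
So GixG is produced and active.
With repressor BexW bound, *yilC* is not transcribed.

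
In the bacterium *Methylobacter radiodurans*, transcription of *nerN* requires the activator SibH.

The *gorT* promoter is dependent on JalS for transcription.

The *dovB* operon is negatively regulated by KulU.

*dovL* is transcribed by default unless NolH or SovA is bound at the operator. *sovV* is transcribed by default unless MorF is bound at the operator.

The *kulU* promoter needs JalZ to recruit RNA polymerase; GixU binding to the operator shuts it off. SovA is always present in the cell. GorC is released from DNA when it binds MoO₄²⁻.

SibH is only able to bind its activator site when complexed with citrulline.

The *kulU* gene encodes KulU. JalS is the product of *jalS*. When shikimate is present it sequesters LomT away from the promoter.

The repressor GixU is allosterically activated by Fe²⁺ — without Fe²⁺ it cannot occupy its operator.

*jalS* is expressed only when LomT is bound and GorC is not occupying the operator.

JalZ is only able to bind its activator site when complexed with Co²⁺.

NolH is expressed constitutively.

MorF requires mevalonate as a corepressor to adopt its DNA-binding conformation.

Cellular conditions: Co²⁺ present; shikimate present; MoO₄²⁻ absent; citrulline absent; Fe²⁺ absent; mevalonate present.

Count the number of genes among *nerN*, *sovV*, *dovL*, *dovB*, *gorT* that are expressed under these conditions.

0

Citrulline is absent, so SibH is inactive.
Required activator SibH is absent, so *nerN* is not transcribed.
→ *nerN* is OFF.
Mevalonate is present, so MorF is active.
With repressor MorF bound, *sovV* is not transcribed.
→ *sovV* is OFF.
NolH is produced constitutively and is active.
SovA is produced constitutively and is active.
With repressor NolH bound, *dovL* is not transcribed.
→ *dovL* is OFF.
Co²⁺ is present, so JalZ is active.
Fe²⁺ is absent, so GixU is inactive.
No repressor is bound and JalZ is active, so *kulU* is transcribed.
So KulU is produced and active.
With repressor KulU bound, *dovB* is not transcribed.
→ *dovB* is OFF.
MoO₄²⁻ is absent, so GorC is active.
Shikimate is present, so LomT is inactive.
With repressor GorC bound, *jalS* is not transcribed.
So JalS is not produced.
Required activator JalS is absent, so *gorT* is not transcribed.
→ *gorT* is OFF.
0 of the 5 genes are transcribed.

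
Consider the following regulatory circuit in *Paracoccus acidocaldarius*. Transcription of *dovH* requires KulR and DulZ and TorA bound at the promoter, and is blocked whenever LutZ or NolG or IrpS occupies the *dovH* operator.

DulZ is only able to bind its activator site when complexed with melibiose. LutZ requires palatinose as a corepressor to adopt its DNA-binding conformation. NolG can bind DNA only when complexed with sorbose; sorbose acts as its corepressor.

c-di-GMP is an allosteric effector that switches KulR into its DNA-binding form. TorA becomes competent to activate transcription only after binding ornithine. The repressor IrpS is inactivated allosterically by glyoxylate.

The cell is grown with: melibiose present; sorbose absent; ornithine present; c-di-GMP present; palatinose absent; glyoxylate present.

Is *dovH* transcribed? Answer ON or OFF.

c-di-GMP is present, so KulR is active.
Palatinose is absent, so LutZ is inactive.
Sorbose is absent, so NolG is inactive.
Melibiose is present, so DulZ is active.
Ornithine is present, so TorA is active.
Glyoxylate is present, so IrpS is inactive.
No repressor is bound and KulR and DulZ and TorA are active, so *dovH* is transcribed.

ON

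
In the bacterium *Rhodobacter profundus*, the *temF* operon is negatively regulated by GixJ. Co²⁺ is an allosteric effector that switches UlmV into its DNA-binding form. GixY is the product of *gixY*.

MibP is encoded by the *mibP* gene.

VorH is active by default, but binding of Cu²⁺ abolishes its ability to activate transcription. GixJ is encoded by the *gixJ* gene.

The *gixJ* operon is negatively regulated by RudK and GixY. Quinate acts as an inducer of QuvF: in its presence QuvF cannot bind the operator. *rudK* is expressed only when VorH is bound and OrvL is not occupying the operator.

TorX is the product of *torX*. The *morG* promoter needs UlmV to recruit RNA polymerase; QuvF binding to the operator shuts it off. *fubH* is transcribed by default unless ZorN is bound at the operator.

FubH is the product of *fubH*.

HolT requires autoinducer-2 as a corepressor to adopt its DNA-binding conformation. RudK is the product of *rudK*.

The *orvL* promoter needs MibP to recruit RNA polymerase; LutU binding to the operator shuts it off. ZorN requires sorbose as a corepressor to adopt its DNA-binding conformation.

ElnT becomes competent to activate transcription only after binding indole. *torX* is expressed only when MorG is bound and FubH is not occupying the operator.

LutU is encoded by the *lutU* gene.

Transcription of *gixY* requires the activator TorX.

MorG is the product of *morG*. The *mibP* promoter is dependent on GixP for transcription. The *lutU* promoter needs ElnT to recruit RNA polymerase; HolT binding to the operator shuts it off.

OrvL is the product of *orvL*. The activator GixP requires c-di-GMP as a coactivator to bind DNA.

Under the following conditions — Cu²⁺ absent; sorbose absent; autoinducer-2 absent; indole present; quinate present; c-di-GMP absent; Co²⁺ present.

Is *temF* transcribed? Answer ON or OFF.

c-di-GMP is absent, so GixP is inactive.
Required activator GixP is absent, so *mibP* is not transcribed.
So MibP is not produced.
Autoinducer-2 is absent, so HolT is inactive.
Indole is present, so ElnT is active.
No repressor is bound and ElnT is active, so *lutU* is transcribed.
So LutU is produced and active.
With repressor LutU bound, *orvL* is not transcribed.
So OrvL is not produced.
Cu²⁺ is absent, so VorH is active.
No repressor is bound and VorH is active, so *rudK* is transcribed.
So RudK is produced and active.
Sorbose is absent, so ZorN is inactive.
With no repressor bound, *fubH* is transcribed.
So FubH is produced and active.
Co²⁺ is present, so UlmV is active.
Quinate is present, so QuvF is inactive.
No repressor is bound and UlmV is active, so *morG* is transcribed.
So MorG is produced and active.
With repressor FubH bound, *torX* is not transcribed.
So TorX is not produced.
Required activator TorX is absent, so *gixY* is not transcribed.
So GixY is not produced.
With repressor RudK bound, *gixJ* is not transcribed.
So GixJ is not produced.
With no repressor bound, *temF* is transcribed.

ON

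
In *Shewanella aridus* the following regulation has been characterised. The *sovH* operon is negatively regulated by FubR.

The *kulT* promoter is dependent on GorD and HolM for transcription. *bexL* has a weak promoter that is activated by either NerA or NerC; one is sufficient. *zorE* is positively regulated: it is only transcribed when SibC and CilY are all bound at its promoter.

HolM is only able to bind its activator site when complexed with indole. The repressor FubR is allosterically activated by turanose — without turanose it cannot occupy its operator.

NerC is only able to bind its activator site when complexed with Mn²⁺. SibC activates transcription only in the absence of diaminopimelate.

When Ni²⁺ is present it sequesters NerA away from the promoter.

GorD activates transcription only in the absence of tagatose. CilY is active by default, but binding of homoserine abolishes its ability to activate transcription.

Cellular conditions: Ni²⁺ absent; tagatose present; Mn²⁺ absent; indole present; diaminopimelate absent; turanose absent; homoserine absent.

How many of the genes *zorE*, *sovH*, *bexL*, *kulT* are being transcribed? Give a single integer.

Diaminopimelate is absent, so SibC is active.
Homoserine is absent, so CilY is active.
No repressor is bound and SibC and CilY are active, so *zorE* is transcribed.
→ *zorE* is ON.
Turanose is absent, so FubR is inactive.
With no repressor bound, *sovH* is transcribed.
→ *sovH* is ON.
Ni²⁺ is absent, so NerA is active.
Mn²⁺ is absent, so NerC is inactive.
Activator NerA is present, so *bexL* is transcribed.
→ *bexL* is ON.
Tagatose is present, so GorD is inactive.
Indole is present, so HolM is active.
Required activator GorD is absent, so *kulT* is not transcribed.
→ *kulT* is OFF.
3 of the 4 genes are transcribed.

3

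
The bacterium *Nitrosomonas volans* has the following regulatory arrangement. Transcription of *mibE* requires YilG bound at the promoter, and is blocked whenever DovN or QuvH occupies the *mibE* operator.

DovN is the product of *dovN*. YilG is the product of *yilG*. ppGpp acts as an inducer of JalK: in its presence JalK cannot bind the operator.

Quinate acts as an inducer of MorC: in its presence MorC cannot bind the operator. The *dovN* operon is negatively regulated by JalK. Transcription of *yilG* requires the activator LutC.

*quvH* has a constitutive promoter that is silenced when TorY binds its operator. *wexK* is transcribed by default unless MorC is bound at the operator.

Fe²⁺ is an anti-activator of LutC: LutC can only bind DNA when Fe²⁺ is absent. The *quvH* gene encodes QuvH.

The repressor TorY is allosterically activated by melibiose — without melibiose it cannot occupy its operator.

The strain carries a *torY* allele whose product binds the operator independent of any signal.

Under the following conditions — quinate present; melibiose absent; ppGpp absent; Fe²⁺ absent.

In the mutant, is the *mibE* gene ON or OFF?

ON

Fe²⁺ is absent, so LutC is active.
No repressor is bound and LutC is active, so *yilG* is transcribed.
So YilG is produced and active.
ppGpp is absent, so JalK is active.
With repressor JalK bound, *dovN* is not transcribed.
So DovN is not produced.
TorY is constitutively active in this strain.
With repressor TorY bound, *quvH* is not transcribed.
So QuvH is not produced.
No repressor is bound and YilG is active, so *mibE* is transcribed.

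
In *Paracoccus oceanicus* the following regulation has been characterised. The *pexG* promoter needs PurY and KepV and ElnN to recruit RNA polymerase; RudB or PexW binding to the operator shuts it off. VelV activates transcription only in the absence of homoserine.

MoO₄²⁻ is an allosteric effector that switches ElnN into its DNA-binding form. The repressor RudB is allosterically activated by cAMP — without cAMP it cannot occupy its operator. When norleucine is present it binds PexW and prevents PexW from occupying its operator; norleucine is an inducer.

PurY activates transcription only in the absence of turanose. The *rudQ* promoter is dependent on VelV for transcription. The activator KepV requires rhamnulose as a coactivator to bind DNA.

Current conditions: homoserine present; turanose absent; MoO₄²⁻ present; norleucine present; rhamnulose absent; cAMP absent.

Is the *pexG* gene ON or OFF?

OFF

Turanose is absent, so PurY is active.
cAMP is absent, so RudB is inactive.
Rhamnulose is absent, so KepV is inactive.
MoO₄²⁻ is present, so ElnN is active.
Norleucine is present, so PexW is inactive.
Required activator KepV is absent, so *pexG* is not transcribed.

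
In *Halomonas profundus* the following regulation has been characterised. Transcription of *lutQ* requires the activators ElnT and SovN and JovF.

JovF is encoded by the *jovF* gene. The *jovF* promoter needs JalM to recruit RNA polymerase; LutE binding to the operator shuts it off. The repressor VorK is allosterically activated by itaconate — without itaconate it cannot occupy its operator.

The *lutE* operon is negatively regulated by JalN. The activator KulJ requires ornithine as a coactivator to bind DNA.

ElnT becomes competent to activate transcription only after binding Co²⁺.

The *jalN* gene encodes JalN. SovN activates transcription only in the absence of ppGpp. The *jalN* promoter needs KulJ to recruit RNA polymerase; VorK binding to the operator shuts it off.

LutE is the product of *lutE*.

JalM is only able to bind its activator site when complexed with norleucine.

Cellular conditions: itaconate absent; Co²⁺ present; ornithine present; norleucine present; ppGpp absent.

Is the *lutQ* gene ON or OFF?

Co²⁺ is present, so ElnT is active.
ppGpp is absent, so SovN is active.
Norleucine is present, so JalM is active.
Itaconate is absent, so VorK is inactive.
Ornithine is present, so KulJ is active.
No repressor is bound and KulJ is active, so *jalN* is transcribed.
So JalN is produced and active.
With repressor JalN bound, *lutE* is not transcribed.
So LutE is not produced.
No repressor is bound and JalM is active, so *jovF* is transcribed.
So JovF is produced and active.
No repressor is bound and ElnT and SovN and JovF are active, so *lutQ* is transcribed.

ON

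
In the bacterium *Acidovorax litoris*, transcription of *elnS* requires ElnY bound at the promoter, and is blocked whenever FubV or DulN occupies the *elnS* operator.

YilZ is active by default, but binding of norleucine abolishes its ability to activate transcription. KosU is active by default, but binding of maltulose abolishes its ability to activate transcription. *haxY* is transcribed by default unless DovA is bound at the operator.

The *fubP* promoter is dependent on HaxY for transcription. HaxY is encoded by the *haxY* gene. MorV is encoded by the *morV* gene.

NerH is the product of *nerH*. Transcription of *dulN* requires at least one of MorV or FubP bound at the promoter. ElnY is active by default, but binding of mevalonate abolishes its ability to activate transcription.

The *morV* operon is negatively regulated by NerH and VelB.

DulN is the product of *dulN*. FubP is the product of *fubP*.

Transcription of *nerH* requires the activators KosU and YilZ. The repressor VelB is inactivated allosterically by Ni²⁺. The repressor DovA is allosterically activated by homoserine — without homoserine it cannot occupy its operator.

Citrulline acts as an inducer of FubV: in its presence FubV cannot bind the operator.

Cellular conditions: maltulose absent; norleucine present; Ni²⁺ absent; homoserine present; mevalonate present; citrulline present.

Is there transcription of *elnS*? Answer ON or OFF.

Citrulline is present, so FubV is inactive.
Maltulose is absent, so KosU is active.
Norleucine is present, so YilZ is inactive.
Required activator YilZ is absent, so *nerH* is not transcribed.
So NerH is not produced.
Ni²⁺ is absent, so VelB is active.
With repressor VelB bound, *morV* is not transcribed.
So MorV is not produced.
Homoserine is present, so DovA is active.
With repressor DovA bound, *haxY* is not transcribed.
So HaxY is not produced.
Required activator HaxY is absent, so *fubP* is not transcribed.
So FubP is not produced.
No activator is available at the *dulN* promoter, so *dulN* is not transcribed.
So DulN is not produced.
Mevalonate is present, so ElnY is inactive.
Required activator ElnY is absent, so *elnS* is not transcribed.

OFF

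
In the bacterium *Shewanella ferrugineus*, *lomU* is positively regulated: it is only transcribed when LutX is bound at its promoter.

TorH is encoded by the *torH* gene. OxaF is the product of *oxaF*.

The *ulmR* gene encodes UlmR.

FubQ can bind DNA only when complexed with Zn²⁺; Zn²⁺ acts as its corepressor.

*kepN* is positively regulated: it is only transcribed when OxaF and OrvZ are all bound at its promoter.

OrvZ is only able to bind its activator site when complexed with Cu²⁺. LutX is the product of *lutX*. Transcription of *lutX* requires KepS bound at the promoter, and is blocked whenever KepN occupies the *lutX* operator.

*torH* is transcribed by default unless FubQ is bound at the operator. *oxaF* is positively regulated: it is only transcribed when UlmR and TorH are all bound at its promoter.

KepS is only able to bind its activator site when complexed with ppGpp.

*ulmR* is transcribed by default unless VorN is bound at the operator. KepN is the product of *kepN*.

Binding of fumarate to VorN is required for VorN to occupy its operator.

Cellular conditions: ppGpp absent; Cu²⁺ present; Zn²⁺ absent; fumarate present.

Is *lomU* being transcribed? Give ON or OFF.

OFF

Fumarate is present, so VorN is active.
With repressor VorN bound, *ulmR* is not transcribed.
So UlmR is not produced.
Zn²⁺ is absent, so FubQ is inactive.
With no repressor bound, *torH* is transcribed.
So TorH is produced and active.
Required activator UlmR is absent, so *oxaF* is not transcribed.
So OxaF is not produced.
Cu²⁺ is present, so OrvZ is active.
Required activator OxaF is absent, so *kepN* is not transcribed.
So KepN is not produced.
ppGpp is absent, so KepS is inactive.
Required activator KepS is absent, so *lutX* is not transcribed.
So LutX is not produced.
Required activator LutX is absent, so *lomU* is not transcribed.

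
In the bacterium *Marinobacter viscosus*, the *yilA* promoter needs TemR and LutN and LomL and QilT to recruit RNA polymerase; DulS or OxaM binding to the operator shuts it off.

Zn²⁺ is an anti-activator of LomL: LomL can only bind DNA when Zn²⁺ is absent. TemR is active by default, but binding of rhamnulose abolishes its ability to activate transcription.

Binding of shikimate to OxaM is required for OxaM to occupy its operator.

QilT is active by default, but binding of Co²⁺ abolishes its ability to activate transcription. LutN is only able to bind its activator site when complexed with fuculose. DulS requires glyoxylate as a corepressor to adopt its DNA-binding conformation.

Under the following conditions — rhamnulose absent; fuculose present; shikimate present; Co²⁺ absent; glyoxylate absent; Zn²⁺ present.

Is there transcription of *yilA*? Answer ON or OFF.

OFF

Rhamnulose is absent, so TemR is active.
Glyoxylate is absent, so DulS is inactive.
Fuculose is present, so LutN is active.
Zn²⁺ is present, so LomL is inactive.
Shikimate is present, so OxaM is active.
Co²⁺ is absent, so QilT is active.
With repressor OxaM bound, *yilA* is not transcribed.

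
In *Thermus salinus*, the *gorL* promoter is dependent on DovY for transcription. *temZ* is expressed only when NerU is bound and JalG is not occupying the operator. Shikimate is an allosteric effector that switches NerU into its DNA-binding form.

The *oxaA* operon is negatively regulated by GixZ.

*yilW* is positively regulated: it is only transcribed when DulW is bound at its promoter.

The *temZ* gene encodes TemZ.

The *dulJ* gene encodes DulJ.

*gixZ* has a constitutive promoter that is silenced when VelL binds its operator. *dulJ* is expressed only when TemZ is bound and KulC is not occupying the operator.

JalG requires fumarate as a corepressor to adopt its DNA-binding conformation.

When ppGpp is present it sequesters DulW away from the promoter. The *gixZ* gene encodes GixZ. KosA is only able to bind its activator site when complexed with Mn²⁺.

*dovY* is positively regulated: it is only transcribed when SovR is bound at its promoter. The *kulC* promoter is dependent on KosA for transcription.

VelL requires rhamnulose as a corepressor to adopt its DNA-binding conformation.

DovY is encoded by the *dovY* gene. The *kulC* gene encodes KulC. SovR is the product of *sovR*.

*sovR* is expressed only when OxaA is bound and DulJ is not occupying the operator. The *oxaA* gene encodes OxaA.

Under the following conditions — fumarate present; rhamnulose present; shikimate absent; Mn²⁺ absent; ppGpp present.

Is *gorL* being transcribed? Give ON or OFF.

Rhamnulose is present, so VelL is active.
With repressor VelL bound, *gixZ* is not transcribed.
So GixZ is not produced.
With no repressor bound, *oxaA* is transcribed.
So OxaA is produced and active.
Mn²⁺ is absent, so KosA is inactive.
Required activator KosA is absent, so *kulC* is not transcribed.
So KulC is not produced.
Shikimate is absent, so NerU is inactive.
Fumarate is present, so JalG is active.
With repressor JalG bound, *temZ* is not transcribed.
So TemZ is not produced.
Required activator TemZ is absent, so *dulJ* is not transcribed.
So DulJ is not produced.
No repressor is bound and OxaA is active, so *sovR* is transcribed.
So SovR is produced and active.
No repressor is bound and SovR is active, so *dovY* is transcribed.
So DovY is produced and active.
No repressor is bound and DovY is active, so *gorL* is transcribed.

ON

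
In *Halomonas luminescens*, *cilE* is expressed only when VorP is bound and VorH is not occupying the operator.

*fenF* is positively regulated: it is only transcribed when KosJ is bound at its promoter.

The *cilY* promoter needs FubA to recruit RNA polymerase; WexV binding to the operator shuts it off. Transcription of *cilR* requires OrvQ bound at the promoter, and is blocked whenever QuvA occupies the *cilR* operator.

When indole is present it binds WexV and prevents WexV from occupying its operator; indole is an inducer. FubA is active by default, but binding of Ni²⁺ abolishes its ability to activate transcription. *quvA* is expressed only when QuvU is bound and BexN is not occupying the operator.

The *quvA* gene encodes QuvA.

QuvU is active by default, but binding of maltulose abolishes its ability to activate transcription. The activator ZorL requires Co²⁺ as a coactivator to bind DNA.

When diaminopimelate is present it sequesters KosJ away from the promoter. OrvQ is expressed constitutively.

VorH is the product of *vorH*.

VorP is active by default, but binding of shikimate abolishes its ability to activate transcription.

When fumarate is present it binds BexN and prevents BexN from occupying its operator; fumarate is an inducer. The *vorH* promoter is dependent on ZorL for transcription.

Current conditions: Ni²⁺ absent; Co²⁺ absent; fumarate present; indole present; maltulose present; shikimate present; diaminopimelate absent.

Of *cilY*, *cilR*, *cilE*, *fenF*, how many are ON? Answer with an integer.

Indole is present, so WexV is inactive.
Ni²⁺ is absent, so FubA is active.
No repressor is bound and FubA is active, so *cilY* is transcribed.
→ *cilY* is ON.
Maltulose is present, so QuvU is inactive.
Fumarate is present, so BexN is inactive.
Required activator QuvU is absent, so *quvA* is not transcribed.
So QuvA is not produced.
OrvQ is produced constitutively and is active.
No repressor is bound and OrvQ is active, so *cilR* is transcribed.
→ *cilR* is ON.
Co²⁺ is absent, so ZorL is inactive.
Required activator ZorL is absent, so *vorH* is not transcribed.
So VorH is not produced.
Shikimate is present, so VorP is inactive.
Required activator VorP is absent, so *cilE* is not transcribed.
→ *cilE* is OFF.
Diaminopimelate is absent, so KosJ is active.
No repressor is bound and KosJ is active, so *fenF* is transcribed.
→ *fenF* is ON.
3 of the 4 genes are transcribed.

3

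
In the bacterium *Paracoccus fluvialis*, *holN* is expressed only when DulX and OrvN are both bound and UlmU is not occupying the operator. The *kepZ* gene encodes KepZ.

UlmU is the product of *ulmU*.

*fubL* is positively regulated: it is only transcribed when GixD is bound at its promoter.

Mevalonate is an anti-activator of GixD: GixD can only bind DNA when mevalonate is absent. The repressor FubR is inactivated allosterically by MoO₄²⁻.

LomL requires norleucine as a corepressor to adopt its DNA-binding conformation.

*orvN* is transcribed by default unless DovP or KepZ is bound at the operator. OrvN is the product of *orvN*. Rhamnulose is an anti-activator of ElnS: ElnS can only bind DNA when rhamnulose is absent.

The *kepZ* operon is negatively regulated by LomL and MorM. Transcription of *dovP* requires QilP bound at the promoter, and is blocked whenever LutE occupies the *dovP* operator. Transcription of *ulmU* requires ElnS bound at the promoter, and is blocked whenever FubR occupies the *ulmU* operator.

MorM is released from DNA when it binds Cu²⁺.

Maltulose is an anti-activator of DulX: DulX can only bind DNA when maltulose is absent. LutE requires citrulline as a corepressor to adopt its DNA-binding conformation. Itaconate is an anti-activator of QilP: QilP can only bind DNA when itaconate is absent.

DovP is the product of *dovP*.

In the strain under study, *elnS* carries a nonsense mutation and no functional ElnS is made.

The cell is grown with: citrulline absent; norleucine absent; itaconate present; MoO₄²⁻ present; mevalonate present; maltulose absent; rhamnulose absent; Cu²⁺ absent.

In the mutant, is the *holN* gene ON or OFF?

MoO₄²⁻ is present, so FubR is inactive.
ElnS is non-functional in this strain, so it has no effect.
Required activator ElnS is absent, so *ulmU* is not transcribed.
So UlmU is not produced.
Maltulose is absent, so DulX is active.
Citrulline is absent, so LutE is inactive.
Itaconate is present, so QilP is inactive.
Required activator QilP is absent, so *dovP* is not transcribed.
So DovP is not produced.
Norleucine is absent, so LomL is inactive.
Cu²⁺ is absent, so MorM is active.
With repressor MorM bound, *kepZ* is not transcribed.
So KepZ is not produced.
With no repressor bound, *orvN* is transcribed.
So OrvN is produced and active.
No repressor is bound and DulX and OrvN are active, so *holN* is transcribed.

ON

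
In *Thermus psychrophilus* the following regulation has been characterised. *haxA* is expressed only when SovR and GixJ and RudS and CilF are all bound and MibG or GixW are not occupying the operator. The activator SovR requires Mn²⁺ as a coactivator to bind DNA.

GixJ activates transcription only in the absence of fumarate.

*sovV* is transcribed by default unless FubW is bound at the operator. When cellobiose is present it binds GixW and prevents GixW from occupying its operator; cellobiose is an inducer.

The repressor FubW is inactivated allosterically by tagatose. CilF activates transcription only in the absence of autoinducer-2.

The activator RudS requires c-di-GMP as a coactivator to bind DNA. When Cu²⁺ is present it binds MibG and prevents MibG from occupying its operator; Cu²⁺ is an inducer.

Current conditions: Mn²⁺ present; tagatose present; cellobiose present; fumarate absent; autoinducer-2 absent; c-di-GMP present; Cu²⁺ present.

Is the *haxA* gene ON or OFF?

ON

Mn²⁺ is present, so SovR is active.
Fumarate is absent, so GixJ is active.
Cu²⁺ is present, so MibG is inactive.
c-di-GMP is present, so RudS is active.
Cellobiose is present, so GixW is inactive.
Autoinducer-2 is absent, so CilF is active.
No repressor is bound and SovR and GixJ and RudS and CilF are active, so *haxA* is transcribed.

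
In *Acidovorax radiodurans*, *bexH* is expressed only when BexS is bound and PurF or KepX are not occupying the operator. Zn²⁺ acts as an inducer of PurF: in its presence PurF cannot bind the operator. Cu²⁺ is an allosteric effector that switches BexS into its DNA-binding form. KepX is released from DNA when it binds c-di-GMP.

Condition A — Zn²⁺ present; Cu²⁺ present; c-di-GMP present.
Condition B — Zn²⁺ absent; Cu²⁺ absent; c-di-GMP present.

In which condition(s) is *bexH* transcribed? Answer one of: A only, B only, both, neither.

Condition A:
Zn²⁺ is present, so PurF is inactive.
Cu²⁺ is present, so BexS is active.
c-di-GMP is present, so KepX is inactive.
No repressor is bound and BexS is active, so *bexH* is transcribed.
→ *bexH* is ON in A.
Condition B:
Zn²⁺ is absent, so PurF is active.
Cu²⁺ is absent, so BexS is inactive.
c-di-GMP is present, so KepX is inactive.
With repressor PurF bound, *bexH* is not transcribed.
→ *bexH* is OFF in B.

A only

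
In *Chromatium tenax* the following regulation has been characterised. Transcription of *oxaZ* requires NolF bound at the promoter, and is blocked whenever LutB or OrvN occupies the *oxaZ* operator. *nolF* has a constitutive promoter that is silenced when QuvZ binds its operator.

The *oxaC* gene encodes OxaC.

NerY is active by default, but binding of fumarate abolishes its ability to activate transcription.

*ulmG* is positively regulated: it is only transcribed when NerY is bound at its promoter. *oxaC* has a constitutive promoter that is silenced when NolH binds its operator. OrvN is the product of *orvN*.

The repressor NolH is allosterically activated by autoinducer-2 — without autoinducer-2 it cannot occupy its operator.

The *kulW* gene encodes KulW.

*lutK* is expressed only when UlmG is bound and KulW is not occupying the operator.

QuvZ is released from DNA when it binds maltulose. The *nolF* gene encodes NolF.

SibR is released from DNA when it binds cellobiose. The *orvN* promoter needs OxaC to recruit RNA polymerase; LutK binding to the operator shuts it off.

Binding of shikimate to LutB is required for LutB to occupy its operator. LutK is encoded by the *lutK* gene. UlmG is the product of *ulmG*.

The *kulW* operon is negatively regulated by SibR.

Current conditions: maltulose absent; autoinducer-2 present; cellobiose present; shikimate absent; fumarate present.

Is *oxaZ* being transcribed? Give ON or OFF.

OFF

Shikimate is absent, so LutB is inactive.
Fumarate is present, so NerY is inactive.
Required activator NerY is absent, so *ulmG* is not transcribed.
So UlmG is not produced.
Cellobiose is present, so SibR is inactive.
With no repressor bound, *kulW* is transcribed.
So KulW is produced and active.
With repressor KulW bound, *lutK* is not transcribed.
So LutK is not produced.
Autoinducer-2 is present, so NolH is active.
With repressor NolH bound, *oxaC* is not transcribed.
So OxaC is not produced.
Required activator OxaC is absent, so *orvN* is not transcribed.
So OrvN is not produced.
Maltulose is absent, so QuvZ is active.
With repressor QuvZ bound, *nolF* is not transcribed.
So NolF is not produced.
Required activator NolF is absent, so *oxaZ* is not transcribed.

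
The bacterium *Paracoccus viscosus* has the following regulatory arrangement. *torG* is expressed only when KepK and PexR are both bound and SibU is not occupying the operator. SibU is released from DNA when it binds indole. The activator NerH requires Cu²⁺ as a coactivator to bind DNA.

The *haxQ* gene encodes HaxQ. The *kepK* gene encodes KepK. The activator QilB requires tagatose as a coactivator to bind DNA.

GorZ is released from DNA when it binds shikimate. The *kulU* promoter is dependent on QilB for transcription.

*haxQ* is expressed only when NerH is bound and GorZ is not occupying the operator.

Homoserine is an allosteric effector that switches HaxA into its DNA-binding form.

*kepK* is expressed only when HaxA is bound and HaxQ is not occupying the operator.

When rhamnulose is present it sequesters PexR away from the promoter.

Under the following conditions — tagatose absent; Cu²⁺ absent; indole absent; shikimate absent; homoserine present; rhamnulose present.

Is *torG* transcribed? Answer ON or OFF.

Indole is absent, so SibU is active.
Homoserine is present, so HaxA is active.
Cu²⁺ is absent, so NerH is inactive.
Shikimate is absent, so GorZ is active.
With repressor GorZ bound, *haxQ* is not transcribed.
So HaxQ is not produced.
No repressor is bound and HaxA is active, so *kepK* is transcribed.
So KepK is produced and active.
Rhamnulose is present, so PexR is inactive.
With repressor SibU bound, *torG* is not transcribed.

OFF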